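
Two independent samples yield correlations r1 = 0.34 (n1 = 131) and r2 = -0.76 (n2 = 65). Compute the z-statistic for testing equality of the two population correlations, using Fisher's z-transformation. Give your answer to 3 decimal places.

Fisher z-transforms: z1 = atanh(0.34) = 0.354093, z2 = atanh(-0.76) = -0.996215; difference d = 1.350308
Var(d) = 1/128 + 1/62 = 0.0078125 + 0.0161290 = 0.0239415
z = d/√Var(d) = 1.350308 / √0.0239415 = 1.350308 / 0.154730 = 8.727

8.727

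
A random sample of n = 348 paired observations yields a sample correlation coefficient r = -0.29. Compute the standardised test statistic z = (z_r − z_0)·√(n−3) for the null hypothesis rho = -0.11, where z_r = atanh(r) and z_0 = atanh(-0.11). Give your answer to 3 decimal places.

-3.494

z_r = atanh(-0.29) = -0.298566,  z_0 = atanh(-0.11) = -0.110447
SE = 1/√(n−3) = 1/√345 = 0.053838
z = (z_r − z_0)/SE = (-0.298566 − (-0.110447)) / 0.053838 = -0.188119 / 0.053838 = -3.494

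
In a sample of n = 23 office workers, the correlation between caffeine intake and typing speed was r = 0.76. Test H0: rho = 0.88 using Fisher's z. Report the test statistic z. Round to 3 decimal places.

z_r = atanh(0.76) = 0.996215,  z_0 = atanh(0.88) = 1.375768
SE = 1/√(n−3) = 1/√20 = 0.223607
z = (z_r − z_0)/SE = (0.996215 − 1.375768) / 0.223607 = -0.379553 / 0.223607 = -1.697

-1.697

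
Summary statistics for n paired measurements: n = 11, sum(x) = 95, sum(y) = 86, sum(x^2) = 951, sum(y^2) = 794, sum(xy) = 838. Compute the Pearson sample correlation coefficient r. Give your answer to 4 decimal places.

0.7561

Numerator: nΣxy − (Σx)(Σy) = 11·838 − (95)(86) = 1048
Denominator: √[(nΣx²−(Σx)²)(nΣy²−(Σy)²)]
  nΣx²−(Σx)² = 11·951 − 9025 = 1436;  nΣy²−(Σy)² = 11·794 − 7396 = 1338
  √(1436·1338) = √1921368 = 1386.1342
r = 1048 / 1386.1342 = 0.7561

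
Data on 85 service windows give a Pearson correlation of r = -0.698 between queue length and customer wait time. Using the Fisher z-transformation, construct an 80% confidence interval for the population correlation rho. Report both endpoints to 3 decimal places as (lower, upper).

(-0.764, -0.618)

Fisher z: z_r = atanh(r) = ½·ln((1+(-0.698))/(1−(-0.698))) = -0.863390
SE(z) = 1/√(n−3) = 1/√82 = 0.110432
80% ⇒ z* = 1.282; margin = 1.282·0.110432 = 0.141574
CI on z-scale: (-1.004964, -0.721816)
Back-transform: tanh(-1.004964) = -0.763671, tanh(-0.721816) = -0.618033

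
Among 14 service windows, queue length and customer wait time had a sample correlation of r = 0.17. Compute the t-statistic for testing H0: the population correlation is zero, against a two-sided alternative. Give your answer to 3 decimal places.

0.598

1 − r² = 1 − 0.0289 = 0.9711;  √(1−r²) = 0.985444
√(n−2) = √12 = 3.464102
t = r·√(n−2)/√(1−r²) = 0.17 · 3.464102 / 0.985444 = 0.598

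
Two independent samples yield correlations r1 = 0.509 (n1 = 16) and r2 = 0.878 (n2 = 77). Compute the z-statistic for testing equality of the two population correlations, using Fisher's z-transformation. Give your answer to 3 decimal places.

-2.679

z1 = atanh(0.509) = 0.561379,  z2 = atanh(0.878) = 1.366971
SE = √(1/(n1−3) + 1/(n2−3)) = √(1/13 + 1/74) = √(0.0769231 + 0.0135135) = √0.0904366 = 0.300727
z = (z1 − z2)/SE = (0.561379 − 1.366971) / 0.300727 = -0.805592 / 0.300727 = -2.679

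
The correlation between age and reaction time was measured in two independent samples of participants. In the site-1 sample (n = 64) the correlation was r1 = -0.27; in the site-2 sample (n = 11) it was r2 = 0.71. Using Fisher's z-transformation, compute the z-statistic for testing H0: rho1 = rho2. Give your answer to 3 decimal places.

-3.096

Fisher z-transforms: z1 = atanh(-0.27) = -0.276864, z2 = atanh(0.71) = 0.887184; difference d = -1.164048
Var(d) = 1/61 + 1/8 = 0.0163934 + 0.1250000 = 0.1413934
z = d/√Var(d) = -1.164048 / √0.1413934 = -1.164048 / 0.376023 = -3.096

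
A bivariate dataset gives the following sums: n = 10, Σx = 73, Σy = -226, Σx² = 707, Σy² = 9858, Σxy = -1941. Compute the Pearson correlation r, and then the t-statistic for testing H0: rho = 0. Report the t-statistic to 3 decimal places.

-0.956

S_xy = nΣxy − ΣxΣy = 10·(-1941) − 73·(-226) = -19410 − (-16498) = -2912
S_xx = nΣx² − (Σx)² = 10·707 − 73² = 7070 − 5329 = 1741
S_yy = nΣy² − (Σy)² = 10·9858 − (-226)² = 98580 − 51076 = 47504
r = S_xy / √(S_xx·S_yy) = -2912 / √(1741·47504) = -2912 / √82704464 = -2912 / 9094.1995 = -0.3202
t = r·√(n−2)/√(1−r²) = -0.3202·√8 / √(1−0.102528) = -0.905662 / 0.947350 = -0.956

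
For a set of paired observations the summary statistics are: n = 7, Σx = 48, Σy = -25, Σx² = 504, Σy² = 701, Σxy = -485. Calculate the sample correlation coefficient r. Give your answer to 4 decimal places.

-0.9588

Numerator: nΣxy − (Σx)(Σy) = 7·(-485) − (48)(-25) = -2195
Denominator: √[(nΣx²−(Σx)²)(nΣy²−(Σy)²)]
  nΣx²−(Σx)² = 7·504 − 2304 = 1224;  nΣy²−(Σy)² = 7·701 − 625 = 4282
  √(1224·4282) = √5241168 = 2289.3597
r = -2195 / 2289.3597 = -0.9588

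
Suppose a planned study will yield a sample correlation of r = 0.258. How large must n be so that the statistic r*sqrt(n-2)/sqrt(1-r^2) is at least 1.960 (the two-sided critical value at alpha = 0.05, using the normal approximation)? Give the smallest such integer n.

r√(n−2)/√(1−r²) ≥ 1.960  ⇔  n−2 ≥ (1.960)²·(1−r²)/r²
(1−r²)/r² = (1−0.066564)/0.066564 = 14.0231
n ≥ 2 + 3.8416·14.0231 = 2 + 53.8711 = 55.8711
⌈55.8711⌉ = 56

56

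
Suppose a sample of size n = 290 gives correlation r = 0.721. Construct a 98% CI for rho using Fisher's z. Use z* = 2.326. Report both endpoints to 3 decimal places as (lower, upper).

Fisher z: z_r = atanh(r) = ½·ln((1+0.721)/(1−0.721)) = 0.909725
SE(z) = 1/√(n−3) = 1/√287 = 0.059028
98% ⇒ z* = 2.326; margin = 2.326·0.059028 = 0.137299
CI on z-scale: (0.772426, 1.047024)
Back-transform: tanh(0.772426) = 0.648338, tanh(1.047024) = 0.780647

(0.648, 0.781)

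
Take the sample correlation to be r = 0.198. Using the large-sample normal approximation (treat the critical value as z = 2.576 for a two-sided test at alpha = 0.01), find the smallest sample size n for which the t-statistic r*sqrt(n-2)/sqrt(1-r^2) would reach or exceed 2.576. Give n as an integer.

r√(n−2)/√(1−r²) ≥ 2.576  ⇔  n−2 ≥ (2.576)²·(1−r²)/r²
(1−r²)/r² = (1−0.039204)/0.039204 = 24.5076
n ≥ 2 + 6.635776·24.5076 = 2 + 162.6269 = 164.6269
⌈164.6269⌉ = 165

165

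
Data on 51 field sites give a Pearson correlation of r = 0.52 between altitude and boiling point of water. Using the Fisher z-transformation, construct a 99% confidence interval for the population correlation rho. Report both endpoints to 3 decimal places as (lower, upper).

(0.202, 0.739)

Fisher z: z_r = atanh(r) = ½·ln((1+0.52)/(1−0.52)) = 0.576340
SE(z) = 1/√(n−3) = 1/√48 = 0.144338
99% ⇒ z* = 2.576; margin = 2.576·0.144338 = 0.371815
CI on z-scale: (0.204525, 0.948155)
Back-transform: tanh(0.204525) = 0.201720, tanh(0.948155) = 0.738947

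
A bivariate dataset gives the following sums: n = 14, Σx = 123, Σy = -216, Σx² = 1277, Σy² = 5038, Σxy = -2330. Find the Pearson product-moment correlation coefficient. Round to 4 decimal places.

-0.7470

Numerator: nΣxy − (Σx)(Σy) = 14·(-2330) − (123)(-216) = -6052
Denominator: √[(nΣx²−(Σx)²)(nΣy²−(Σy)²)]
  nΣx²−(Σx)² = 14·1277 − 15129 = 2749;  nΣy²−(Σy)² = 14·5038 − 46656 = 23876
  √(2749·23876) = √65635124 = 8101.5507
r = -6052 / 8101.5507 = -0.7470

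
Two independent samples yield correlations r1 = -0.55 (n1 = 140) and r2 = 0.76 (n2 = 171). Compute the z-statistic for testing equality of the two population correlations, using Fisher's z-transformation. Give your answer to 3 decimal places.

-14.026

Fisher z-transforms: z1 = atanh(-0.55) = -0.618381, z2 = atanh(0.76) = 0.996215; difference d = -1.614596
Var(d) = 1/137 + 1/168 = 0.0072993 + 0.0059524 = 0.0132517
z = d/√Var(d) = -1.614596 / √0.0132517 = -1.614596 / 0.115116 = -14.026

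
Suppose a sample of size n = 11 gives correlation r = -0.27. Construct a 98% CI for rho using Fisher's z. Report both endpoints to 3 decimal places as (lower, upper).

(-0.800, 0.497)

z_r = atanh(-0.27) = -0.276864;  SE = 1/√(n−3) = 1/√8 = 0.353553
z-limits: -0.276864 ± 2.326·0.353553 = -0.276864 ± 0.822364 = [-1.099228, 0.545500]
ρ-limits: (tanh -1.099228, tanh 0.545500) = (-0.800, 0.497)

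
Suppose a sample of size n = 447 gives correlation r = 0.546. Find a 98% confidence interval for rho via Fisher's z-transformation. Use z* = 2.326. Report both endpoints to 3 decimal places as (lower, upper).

(0.464, 0.619)

z_r = atanh(0.546) = 0.612665;  SE = 1/√(n−3) = 1/√444 = 0.047458
z-limits: 0.612665 ± 2.326·0.047458 = 0.612665 ± 0.110387 = [0.502278, 0.723052]
ρ-limits: (tanh 0.502278, tanh 0.723052) = (0.464, 0.619)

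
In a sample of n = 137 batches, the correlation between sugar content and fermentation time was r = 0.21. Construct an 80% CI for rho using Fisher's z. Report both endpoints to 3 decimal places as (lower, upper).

z_r = atanh(0.21) = 0.213171;  SE = 1/√(n−3) = 1/√134 = 0.086387
z-limits: 0.213171 ± 1.282·0.086387 = 0.213171 ± 0.110748 = [0.102423, 0.323919]
ρ-limits: (tanh 0.102423, tanh 0.323919) = (0.102, 0.313)

(0.102, 0.313)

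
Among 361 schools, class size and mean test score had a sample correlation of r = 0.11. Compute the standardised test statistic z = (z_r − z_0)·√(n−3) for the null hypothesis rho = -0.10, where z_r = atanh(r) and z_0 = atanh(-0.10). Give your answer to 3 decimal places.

Fisher z: atanh(0.11) = 0.110447, atanh(-0.10) = -0.100335
z = (z_r − z_0)·√(n−3) = (0.110447 − (-0.100335))·√358 = 0.210782 · 18.920888 = 3.988

3.988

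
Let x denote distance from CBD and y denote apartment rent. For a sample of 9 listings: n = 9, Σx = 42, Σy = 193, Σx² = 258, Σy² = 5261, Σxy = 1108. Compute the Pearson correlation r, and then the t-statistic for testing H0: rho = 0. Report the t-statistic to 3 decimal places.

3.364

S_xy = nΣxy − ΣxΣy = 9·1108 − 42·193 = 9972 − 8106 = 1866
S_xx = nΣx² − (Σx)² = 9·258 − 42² = 2322 − 1764 = 558
S_yy = nΣy² − (Σy)² = 9·5261 − 193² = 47349 − 37249 = 10100
r = S_xy / √(S_xx·S_yy) = 1866 / √(558·10100) = 1866 / √5635800 = 1866 / 2373.9840 = 0.7860
t = r·√(n−2)/√(1−r²) = 0.7860·√7 / √(1−0.617796) = 2.079561 / 0.618226 = 3.364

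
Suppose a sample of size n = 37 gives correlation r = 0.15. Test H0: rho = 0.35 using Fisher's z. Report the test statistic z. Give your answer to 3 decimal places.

-1.250

z_r = atanh(0.15) = 0.151140,  z_0 = atanh(0.35) = 0.365444
SE = 1/√(n−3) = 1/√34 = 0.171499
z = (z_r − z_0)/SE = (0.151140 − 0.365444) / 0.171499 = -0.214304 / 0.171499 = -1.250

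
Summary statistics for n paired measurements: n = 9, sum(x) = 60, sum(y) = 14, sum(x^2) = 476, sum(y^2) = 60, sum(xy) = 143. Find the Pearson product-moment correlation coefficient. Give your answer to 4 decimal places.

0.9215

Numerator: nΣxy − (Σx)(Σy) = 9·143 − (60)(14) = 447
Denominator: √[(nΣx²−(Σx)²)(nΣy²−(Σy)²)]
  nΣx²−(Σx)² = 9·476 − 3600 = 684;  nΣy²−(Σy)² = 9·60 − 196 = 344
  √(684·344) = √235296 = 485.0732
r = 447 / 485.0732 = 0.9215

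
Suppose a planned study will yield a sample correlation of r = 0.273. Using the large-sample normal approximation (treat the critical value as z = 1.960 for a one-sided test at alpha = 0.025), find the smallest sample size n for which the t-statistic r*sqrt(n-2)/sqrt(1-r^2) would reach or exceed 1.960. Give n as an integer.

50

Need r·√(n−2)/√(1−r²) ≥ 1.960
√(n−2) ≥ 1.960·√(1−0.074529) / 0.273 = 1.960·0.962014 / 0.273 = 6.9068
n−2 ≥ 47.7039  ⇒  n ≥ 49.7039
Smallest integer n = 50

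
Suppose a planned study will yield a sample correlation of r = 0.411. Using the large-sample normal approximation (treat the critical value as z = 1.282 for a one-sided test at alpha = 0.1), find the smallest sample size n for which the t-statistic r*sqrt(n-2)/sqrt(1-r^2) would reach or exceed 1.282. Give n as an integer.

Need r·√(n−2)/√(1−r²) ≥ 1.282
√(n−2) ≥ 1.282·√(1−0.168921) / 0.411 = 1.282·0.911635 / 0.411 = 2.8436
n−2 ≥ 8.0861  ⇒  n ≥ 10.0861
Smallest integer n = 11

11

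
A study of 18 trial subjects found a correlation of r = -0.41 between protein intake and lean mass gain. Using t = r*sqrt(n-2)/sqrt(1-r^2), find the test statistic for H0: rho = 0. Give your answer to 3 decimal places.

-1.798

t = r·√(n−2) / √(1−r²) with r = -0.41, n = 18
  = -0.41·√16 / √(1 − 0.1681)
  = -0.41·4.000000 / 0.912086
  = -1.640000 / 0.912086 = -1.798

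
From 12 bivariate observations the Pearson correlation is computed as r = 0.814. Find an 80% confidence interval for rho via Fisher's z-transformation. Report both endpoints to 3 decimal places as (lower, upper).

(0.612, 0.916)

Fisher z: z_r = atanh(r) = ½·ln((1+0.814)/(1−0.814)) = 1.138771
SE(z) = 1/√(n−3) = 1/√9 = 0.333333
80% ⇒ z* = 1.282; margin = 1.282·0.333333 = 0.427333
CI on z-scale: (0.711438, 1.566104)
Back-transform: tanh(0.711438) = 0.611578, tanh(1.566104) = 0.916404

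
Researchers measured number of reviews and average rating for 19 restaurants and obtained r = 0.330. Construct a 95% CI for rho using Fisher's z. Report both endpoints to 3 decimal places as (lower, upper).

(-0.146, 0.682)

Fisher z: z_r = atanh(r) = ½·ln((1+0.330)/(1−0.330)) = 0.342828
SE(z) = 1/√(n−3) = 1/√16 = 0.250000
95% ⇒ z* = 1.960; margin = 1.960·0.250000 = 0.490000
CI on z-scale: (-0.147172, 0.832828)
Back-transform: tanh(-0.147172) = -0.146119, tanh(0.832828) = 0.681992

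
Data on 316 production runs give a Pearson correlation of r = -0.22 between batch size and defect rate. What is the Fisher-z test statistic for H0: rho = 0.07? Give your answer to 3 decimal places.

-5.197

z_r = atanh(-0.22) = -0.223656,  z_0 = atanh(0.07) = 0.070115
SE = 1/√(n−3) = 1/√313 = 0.056523
z = (z_r − z_0)/SE = (-0.223656 − 0.070115) / 0.056523 = -0.293771 / 0.056523 = -5.197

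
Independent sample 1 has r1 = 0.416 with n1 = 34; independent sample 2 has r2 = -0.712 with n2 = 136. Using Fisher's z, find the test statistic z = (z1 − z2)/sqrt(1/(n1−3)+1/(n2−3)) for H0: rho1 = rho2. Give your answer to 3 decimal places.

Fisher z-transforms: z1 = atanh(0.416) = 0.442845, z2 = atanh(-0.712) = -0.891229; difference d = 1.334074
Var(d) = 1/31 + 1/133 = 0.0322581 + 0.0075188 = 0.0397769
z = d/√Var(d) = 1.334074 / √0.0397769 = 1.334074 / 0.199441 = 6.689

6.689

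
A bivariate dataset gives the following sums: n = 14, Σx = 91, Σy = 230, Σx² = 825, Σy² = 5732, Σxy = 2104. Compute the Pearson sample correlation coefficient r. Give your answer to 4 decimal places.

0.9017

Numerator: nΣxy − (Σx)(Σy) = 14·2104 − (91)(230) = 8526
Denominator: √[(nΣx²−(Σx)²)(nΣy²−(Σy)²)]
  nΣx²−(Σx)² = 14·825 − 8281 = 3269;  nΣy²−(Σy)² = 14·5732 − 52900 = 27348
  √(3269·27348) = √89400612 = 9455.1897
r = 8526 / 9455.1897 = 0.9017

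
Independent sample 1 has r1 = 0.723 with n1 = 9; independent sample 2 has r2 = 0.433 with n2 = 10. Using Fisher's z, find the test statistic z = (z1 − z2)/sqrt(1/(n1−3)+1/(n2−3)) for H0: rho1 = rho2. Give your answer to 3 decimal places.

z1 = atanh(0.723) = 0.913902,  z2 = atanh(0.433) = 0.463583
SE = √(1/(n1−3) + 1/(n2−3)) = √(1/6 + 1/7) = √(0.1666667 + 0.1428571) = √0.3095238 = 0.556349
z = (z1 − z2)/SE = (0.913902 − 0.463583) / 0.556349 = 0.450319 / 0.556349 = 0.809

0.809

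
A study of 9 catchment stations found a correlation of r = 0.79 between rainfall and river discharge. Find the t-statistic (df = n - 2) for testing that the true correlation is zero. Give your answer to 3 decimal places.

1 − r² = 1 − 0.6241 = 0.3759;  √(1−r²) = 0.613107
√(n−2) = √7 = 2.645751
t = r·√(n−2)/√(1−r²) = 0.79 · 2.645751 / 0.613107 = 3.409

3.409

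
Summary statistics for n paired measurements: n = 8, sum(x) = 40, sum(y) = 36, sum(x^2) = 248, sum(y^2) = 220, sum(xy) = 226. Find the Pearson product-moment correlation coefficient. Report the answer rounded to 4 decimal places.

Numerator: nΣxy − (Σx)(Σy) = 8·226 − (40)(36) = 368
Denominator: √[(nΣx²−(Σx)²)(nΣy²−(Σy)²)]
  nΣx²−(Σx)² = 8·248 − 1600 = 384;  nΣy²−(Σy)² = 8·220 − 1296 = 464
  √(384·464) = √178176 = 422.1090
r = 368 / 422.1090 = 0.8718

0.8718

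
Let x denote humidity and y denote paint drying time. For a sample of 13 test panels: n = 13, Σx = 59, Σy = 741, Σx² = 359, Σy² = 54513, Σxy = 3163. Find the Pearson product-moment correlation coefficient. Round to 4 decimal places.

-0.1890

Numerator: nΣxy − (Σx)(Σy) = 13·3163 − (59)(741) = -2600
Denominator: √[(nΣx²−(Σx)²)(nΣy²−(Σy)²)]
  nΣx²−(Σx)² = 13·359 − 3481 = 1186;  nΣy²−(Σy)² = 13·54513 − 549081 = 159588
  √(1186·159588) = √189271368 = 13757.5931
r = -2600 / 13757.5931 = -0.1890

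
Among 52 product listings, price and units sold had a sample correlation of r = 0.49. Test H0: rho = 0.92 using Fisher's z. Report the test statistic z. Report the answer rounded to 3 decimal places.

z_r = atanh(0.49) = 0.536060,  z_0 = atanh(0.92) = 1.589027
SE = 1/√(n−3) = 1/√49 = 0.142857
z = (z_r − z_0)/SE = (0.536060 − 1.589027) / 0.142857 = -1.052967 / 0.142857 = -7.371

-7.371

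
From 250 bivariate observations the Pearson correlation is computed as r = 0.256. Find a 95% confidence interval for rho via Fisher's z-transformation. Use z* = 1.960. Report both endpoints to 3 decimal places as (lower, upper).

(0.136, 0.368)

Fisher z: z_r = atanh(r) = ½·ln((1+0.256)/(1−0.256)) = 0.261823
SE(z) = 1/√(n−3) = 1/√247 = 0.063628
95% ⇒ z* = 1.960; margin = 1.960·0.063628 = 0.124711
CI on z-scale: (0.137112, 0.386534)
Back-transform: tanh(0.137112) = 0.136259, tanh(0.386534) = 0.368368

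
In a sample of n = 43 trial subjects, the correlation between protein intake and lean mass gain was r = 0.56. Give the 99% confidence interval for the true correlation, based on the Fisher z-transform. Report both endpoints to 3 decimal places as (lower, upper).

Fisher z: z_r = atanh(r) = ½·ln((1+0.56)/(1−0.56)) = 0.632833
SE(z) = 1/√(n−3) = 1/√40 = 0.158114
99% ⇒ z* = 2.576; margin = 2.576·0.158114 = 0.407302
CI on z-scale: (0.225531, 1.040135)
Back-transform: tanh(0.225531) = 0.221783, tanh(1.040135) = 0.777941

(0.222, 0.778)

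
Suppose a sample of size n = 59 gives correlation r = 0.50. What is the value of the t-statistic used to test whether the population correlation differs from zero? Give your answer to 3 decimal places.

4.359

t = r·√(n−2) / √(1−r²) with r = 0.50, n = 59
  = 0.50·√57 / √(1 − 0.2500)
  = 0.50·7.549834 / 0.866025
  = 3.774917 / 0.866025 = 4.359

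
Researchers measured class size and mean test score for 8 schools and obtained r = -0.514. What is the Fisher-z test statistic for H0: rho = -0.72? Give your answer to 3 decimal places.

Fisher z: atanh(-0.514) = -0.568151, atanh(-0.72) = -0.907645
z = (z_r − z_0)·√(n−3) = (-0.568151 − (-0.907645))·√5 = 0.339494 · 2.236068 = 0.759

0.759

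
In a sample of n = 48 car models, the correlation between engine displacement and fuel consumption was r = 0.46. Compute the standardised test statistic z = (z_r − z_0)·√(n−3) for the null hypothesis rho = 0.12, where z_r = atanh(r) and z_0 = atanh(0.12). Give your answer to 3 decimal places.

2.527

Fisher z: atanh(0.46) = 0.497311, atanh(0.12) = 0.120581
z = (z_r − z_0)·√(n−3) = (0.497311 − 0.120581)·√45 = 0.376730 · 6.708204 = 2.527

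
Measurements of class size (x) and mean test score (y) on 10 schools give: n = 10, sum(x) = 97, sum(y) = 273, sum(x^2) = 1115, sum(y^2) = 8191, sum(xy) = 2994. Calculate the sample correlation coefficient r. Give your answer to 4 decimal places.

0.9649

S_xy = nΣxy − ΣxΣy = 10·2994 − 97·273 = 29940 − 26481 = 3459
S_xx = nΣx² − (Σx)² = 10·1115 − 97² = 11150 − 9409 = 1741
S_yy = nΣy² − (Σy)² = 10·8191 − 273² = 81910 − 74529 = 7381
r = S_xy / √(S_xx·S_yy) = 3459 / √(1741·7381) = 3459 / √12850321 = 3459 / 3584.7344 = 0.9649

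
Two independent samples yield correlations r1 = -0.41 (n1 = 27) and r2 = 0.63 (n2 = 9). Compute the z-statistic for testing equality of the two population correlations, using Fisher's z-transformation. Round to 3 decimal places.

Fisher z-transforms: z1 = atanh(-0.41) = -0.435611, z2 = atanh(0.63) = 0.741416; difference d = -1.177027
Var(d) = 1/24 + 1/6 = 0.0416667 + 0.1666667 = 0.2083334
z = d/√Var(d) = -1.177027 / √0.2083334 = -1.177027 / 0.456436 = -2.579

-2.579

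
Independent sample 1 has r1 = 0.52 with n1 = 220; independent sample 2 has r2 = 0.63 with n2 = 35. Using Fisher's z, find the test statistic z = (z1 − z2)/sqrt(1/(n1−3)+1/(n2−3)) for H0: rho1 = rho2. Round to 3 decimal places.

z1 = atanh(0.52) = 0.576340,  z2 = atanh(0.63) = 0.741416
SE = √(1/(n1−3) + 1/(n2−3)) = √(1/217 + 1/32) = √(0.0046083 + 0.0312500) = √0.0358583 = 0.189363
z = (z1 − z2)/SE = (0.576340 − 0.741416) / 0.189363 = -0.165076 / 0.189363 = -0.872

-0.872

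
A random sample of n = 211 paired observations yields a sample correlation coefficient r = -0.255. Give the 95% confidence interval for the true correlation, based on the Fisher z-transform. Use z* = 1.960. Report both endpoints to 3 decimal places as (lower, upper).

Fisher z: z_r = atanh(r) = ½·ln((1+(-0.255))/(1−(-0.255))) = -0.260753
SE(z) = 1/√(n−3) = 1/√208 = 0.069338
95% ⇒ z* = 1.960; margin = 1.960·0.069338 = 0.135902
CI on z-scale: (-0.396655, -0.124851)
Back-transform: tanh(-0.396655) = -0.377083, tanh(-0.124851) = -0.124206

(-0.377, -0.124)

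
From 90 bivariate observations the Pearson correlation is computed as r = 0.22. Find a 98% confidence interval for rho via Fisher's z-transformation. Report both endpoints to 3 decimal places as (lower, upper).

(-0.026, 0.441)

z_r = atanh(0.22) = 0.223656;  SE = 1/√(n−3) = 1/√87 = 0.107211
z-limits: 0.223656 ± 2.326·0.107211 = 0.223656 ± 0.249373 = [-0.025717, 0.473029]
ρ-limits: (tanh -0.025717, tanh 0.473029) = (-0.026, 0.441)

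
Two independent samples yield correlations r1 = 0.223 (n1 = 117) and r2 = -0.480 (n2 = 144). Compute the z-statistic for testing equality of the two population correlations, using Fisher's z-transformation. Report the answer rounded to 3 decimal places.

5.953

Fisher z-transforms: z1 = atanh(0.223) = 0.226811, z2 = atanh(-0.480) = -0.522984; difference d = 0.749795
Var(d) = 1/114 + 1/141 = 0.0087719 + 0.0070922 = 0.0158641
z = d/√Var(d) = 0.749795 / √0.0158641 = 0.749795 / 0.125953 = 5.953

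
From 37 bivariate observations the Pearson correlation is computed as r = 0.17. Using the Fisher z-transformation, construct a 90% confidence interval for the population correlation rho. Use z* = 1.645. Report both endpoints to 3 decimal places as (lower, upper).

(-0.110, 0.425)

Fisher z: z_r = atanh(r) = ½·ln((1+0.17)/(1−0.17)) = 0.171667
SE(z) = 1/√(n−3) = 1/√34 = 0.171499
90% ⇒ z* = 1.645; margin = 1.645·0.171499 = 0.282116
CI on z-scale: (-0.110449, 0.453783)
Back-transform: tanh(-0.110449) = -0.110002, tanh(0.453783) = 0.425004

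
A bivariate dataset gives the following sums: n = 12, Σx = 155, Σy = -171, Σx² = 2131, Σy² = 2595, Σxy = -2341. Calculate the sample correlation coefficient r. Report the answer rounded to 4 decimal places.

-0.9259

S_xy = nΣxy − ΣxΣy = 12·(-2341) − 155·(-171) = -28092 − (-26505) = -1587
S_xx = nΣx² − (Σx)² = 12·2131 − 155² = 25572 − 24025 = 1547
S_yy = nΣy² − (Σy)² = 12·2595 − (-171)² = 31140 − 29241 = 1899
r = S_xy / √(S_xx·S_yy) = -1587 / √(1547·1899) = -1587 / √2937753 = -1587 / 1713.9875 = -0.9259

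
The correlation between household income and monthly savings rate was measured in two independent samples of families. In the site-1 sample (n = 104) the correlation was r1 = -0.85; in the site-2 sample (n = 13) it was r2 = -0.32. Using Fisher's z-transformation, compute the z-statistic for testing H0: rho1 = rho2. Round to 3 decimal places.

-2.789

Fisher z-transforms: z1 = atanh(-0.85) = -1.256153, z2 = atanh(-0.32) = -0.331647; difference d = -0.924506
Var(d) = 1/101 + 1/10 = 0.0099010 + 0.1000000 = 0.1099010
z = d/√Var(d) = -0.924506 / √0.1099010 = -0.924506 / 0.331513 = -2.789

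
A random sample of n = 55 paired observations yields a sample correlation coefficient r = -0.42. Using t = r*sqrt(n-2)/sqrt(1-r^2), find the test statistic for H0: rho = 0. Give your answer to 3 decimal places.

1 − r² = 1 − 0.1764 = 0.8236;  √(1−r²) = 0.907524
√(n−2) = √53 = 7.280110
t = r·√(n−2)/√(1−r²) = -0.42 · 7.280110 / 0.907524 = -3.369

-3.369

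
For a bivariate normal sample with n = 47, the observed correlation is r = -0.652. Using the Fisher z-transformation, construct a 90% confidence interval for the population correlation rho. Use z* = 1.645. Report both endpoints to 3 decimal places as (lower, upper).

Fisher z: z_r = atanh(r) = ½·ln((1+(-0.652))/(1−(-0.652))) = -0.778770
SE(z) = 1/√(n−3) = 1/√44 = 0.150756
90% ⇒ z* = 1.645; margin = 1.645·0.150756 = 0.247994
CI on z-scale: (-1.026764, -0.530776)
Back-transform: tanh(-1.026764) = -0.772607, tanh(-0.530776) = -0.485974

(-0.773, -0.486)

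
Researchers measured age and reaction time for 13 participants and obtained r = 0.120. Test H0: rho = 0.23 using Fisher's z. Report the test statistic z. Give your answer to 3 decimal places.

-0.359

z_r = atanh(0.120) = 0.120581,  z_0 = atanh(0.23) = 0.234189
SE = 1/√(n−3) = 1/√10 = 0.316228
z = (z_r − z_0)/SE = (0.120581 − 0.234189) / 0.316228 = -0.113608 / 0.316228 = -0.359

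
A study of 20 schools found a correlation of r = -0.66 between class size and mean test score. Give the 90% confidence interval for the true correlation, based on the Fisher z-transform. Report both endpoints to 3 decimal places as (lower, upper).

(-0.831, -0.375)

Fisher z: z_r = atanh(r) = ½·ln((1+(-0.66))/(1−(-0.66))) = -0.792814
SE(z) = 1/√(n−3) = 1/√17 = 0.242536
90% ⇒ z* = 1.645; margin = 1.645·0.242536 = 0.398972
CI on z-scale: (-1.191786, -0.393842)
Back-transform: tanh(-1.191786) = -0.831132, tanh(-0.393842) = -0.374668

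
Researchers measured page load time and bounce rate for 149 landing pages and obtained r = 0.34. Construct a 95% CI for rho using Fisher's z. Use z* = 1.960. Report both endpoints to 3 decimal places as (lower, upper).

z_r = atanh(0.34) = 0.354093;  SE = 1/√(n−3) = 1/√146 = 0.082761
z-limits: 0.354093 ± 1.960·0.082761 = 0.354093 ± 0.162212 = [0.191881, 0.516305]
ρ-limits: (tanh 0.191881, tanh 0.516305) = (0.190, 0.475)

(0.190, 0.475)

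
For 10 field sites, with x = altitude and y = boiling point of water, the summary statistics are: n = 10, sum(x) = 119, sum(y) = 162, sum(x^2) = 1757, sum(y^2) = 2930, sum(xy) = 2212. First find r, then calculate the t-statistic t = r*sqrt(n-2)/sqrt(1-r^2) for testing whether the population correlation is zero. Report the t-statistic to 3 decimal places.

5.254

Numerator: nΣxy − (Σx)(Σy) = 10·2212 − (119)(162) = 2842
Denominator: √[(nΣx²−(Σx)²)(nΣy²−(Σy)²)]
  nΣx²−(Σx)² = 10·1757 − 14161 = 3409;  nΣy²−(Σy)² = 10·2930 − 26244 = 3056
  √(3409·3056) = √10417904 = 3227.6778
r = 2842 / 3227.6778 = 0.8805
t = r·√(n−2)/√(1−r²) = 0.8805·√8 / √(1−0.775280) = 2.490430 / 0.474046 = 5.254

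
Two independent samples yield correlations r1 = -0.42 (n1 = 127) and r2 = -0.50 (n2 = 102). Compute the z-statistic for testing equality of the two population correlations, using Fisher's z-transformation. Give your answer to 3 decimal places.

z1 = atanh(-0.42) = -0.447692,  z2 = atanh(-0.50) = -0.549306
SE = √(1/(n1−3) + 1/(n2−3)) = √(1/124 + 1/99) = √(0.0080645 + 0.0101010) = √0.0181655 = 0.134779
z = (z1 − z2)/SE = (-0.447692 − (-0.549306)) / 0.134779 = 0.101614 / 0.134779 = 0.754

0.754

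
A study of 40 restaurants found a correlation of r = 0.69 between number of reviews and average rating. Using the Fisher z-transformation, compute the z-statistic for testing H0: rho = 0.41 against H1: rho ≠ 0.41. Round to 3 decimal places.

2.508

z_r = atanh(0.69) = 0.847956,  z_0 = atanh(0.41) = 0.435611
SE = 1/√(n−3) = 1/√37 = 0.164399
z = (z_r − z_0)/SE = (0.847956 − 0.435611) / 0.164399 = 0.412345 / 0.164399 = 2.508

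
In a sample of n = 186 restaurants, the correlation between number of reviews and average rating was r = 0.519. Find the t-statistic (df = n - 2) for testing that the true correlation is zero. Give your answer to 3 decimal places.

1 − r² = 1 − 0.269361 = 0.730639;  √(1−r²) = 0.854774
√(n−2) = √184 = 13.564660
t = r·√(n−2)/√(1−r²) = 0.519 · 13.564660 / 0.854774 = 8.236

8.236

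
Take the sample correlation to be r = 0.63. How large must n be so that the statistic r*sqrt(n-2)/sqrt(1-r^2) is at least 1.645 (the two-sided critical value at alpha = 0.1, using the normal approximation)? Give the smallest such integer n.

r√(n−2)/√(1−r²) ≥ 1.645  ⇔  n−2 ≥ (1.645)²·(1−r²)/r²
(1−r²)/r² = (1−0.3969)/0.3969 = 1.5195
n ≥ 2 + 2.706025·1.5195 = 2 + 4.1118 = 6.1118
⌈6.1118⌉ = 7

7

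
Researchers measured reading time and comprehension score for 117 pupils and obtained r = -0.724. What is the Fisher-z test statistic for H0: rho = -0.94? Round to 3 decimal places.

z_r = atanh(-0.724) = -0.916001,  z_0 = atanh(-0.94) = -1.738049
SE = 1/√(n−3) = 1/√114 = 0.093659
z = (z_r − z_0)/SE = (-0.916001 − (-1.738049)) / 0.093659 = 0.822048 / 0.093659 = 8.777

8.777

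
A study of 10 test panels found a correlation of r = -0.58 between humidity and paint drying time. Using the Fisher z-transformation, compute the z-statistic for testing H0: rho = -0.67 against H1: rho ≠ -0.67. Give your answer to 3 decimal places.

0.392

z_r = atanh(-0.58) = -0.662463,  z_0 = atanh(-0.67) = -0.810743
SE = 1/√(n−3) = 1/√7 = 0.377964
z = (z_r − z_0)/SE = (-0.662463 − (-0.810743)) / 0.377964 = 0.148280 / 0.377964 = 0.392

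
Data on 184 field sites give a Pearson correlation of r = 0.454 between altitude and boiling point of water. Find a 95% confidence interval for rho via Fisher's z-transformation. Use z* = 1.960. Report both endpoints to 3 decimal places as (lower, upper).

(0.331, 0.562)

Fisher z: z_r = atanh(r) = ½·ln((1+0.454)/(1−0.454)) = 0.489727
SE(z) = 1/√(n−3) = 1/√181 = 0.074329
95% ⇒ z* = 1.960; margin = 1.960·0.074329 = 0.145685
CI on z-scale: (0.344042, 0.635412)
Back-transform: tanh(0.344042) = 0.331081, tanh(0.635412) = 0.561768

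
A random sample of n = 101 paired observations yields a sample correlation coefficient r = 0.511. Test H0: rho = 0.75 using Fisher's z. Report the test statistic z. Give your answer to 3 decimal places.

Fisher z: atanh(0.511) = 0.564082, atanh(0.75) = 0.972955
z = (z_r − z_0)·√(n−3) = (0.564082 − 0.972955)·√98 = -0.408873 · 9.899495 = -4.048

-4.048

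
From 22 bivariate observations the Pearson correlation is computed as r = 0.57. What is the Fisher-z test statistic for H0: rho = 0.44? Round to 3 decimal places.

z_r = atanh(0.57) = 0.647523,  z_0 = atanh(0.44) = 0.472231
SE = 1/√(n−3) = 1/√19 = 0.229416
z = (z_r − z_0)/SE = (0.647523 − 0.472231) / 0.229416 = 0.175292 / 0.229416 = 0.764

0.764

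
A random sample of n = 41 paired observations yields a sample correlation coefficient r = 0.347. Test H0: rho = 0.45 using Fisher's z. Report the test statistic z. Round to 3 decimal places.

z_r = atanh(0.347) = 0.362029,  z_0 = atanh(0.45) = 0.484700
SE = 1/√(n−3) = 1/√38 = 0.162221
z = (z_r − z_0)/SE = (0.362029 − 0.484700) / 0.162221 = -0.122671 / 0.162221 = -0.756

-0.756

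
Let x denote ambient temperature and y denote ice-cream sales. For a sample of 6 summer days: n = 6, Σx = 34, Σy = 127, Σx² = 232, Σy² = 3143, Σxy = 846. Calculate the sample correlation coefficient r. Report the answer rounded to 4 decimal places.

0.9445

S_xy = nΣxy − ΣxΣy = 6·846 − 34·127 = 5076 − 4318 = 758
S_xx = nΣx² − (Σx)² = 6·232 − 34² = 1392 − 1156 = 236
S_yy = nΣy² − (Σy)² = 6·3143 − 127² = 18858 − 16129 = 2729
r = S_xy / √(S_xx·S_yy) = 758 / √(236·2729) = 758 / √644044 = 758 / 802.5235 = 0.9445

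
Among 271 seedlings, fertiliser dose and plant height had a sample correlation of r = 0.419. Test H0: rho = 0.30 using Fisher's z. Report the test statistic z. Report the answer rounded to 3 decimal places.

2.242

z_r = atanh(0.419) = 0.446478,  z_0 = atanh(0.30) = 0.309520
SE = 1/√(n−3) = 1/√268 = 0.061085
z = (z_r − z_0)/SE = (0.446478 − 0.309520) / 0.061085 = 0.136958 / 0.061085 = 2.242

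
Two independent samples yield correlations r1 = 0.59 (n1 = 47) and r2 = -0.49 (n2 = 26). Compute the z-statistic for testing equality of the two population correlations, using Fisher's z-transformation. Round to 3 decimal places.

4.717

z1 = atanh(0.59) = 0.677666,  z2 = atanh(-0.49) = -0.536060
SE = √(1/(n1−3) + 1/(n2−3)) = √(1/44 + 1/23) = √(0.0227273 + 0.0434783) = √0.0662056 = 0.257304
z = (z1 − z2)/SE = (0.677666 − (-0.536060)) / 0.257304 = 1.213726 / 0.257304 = 4.717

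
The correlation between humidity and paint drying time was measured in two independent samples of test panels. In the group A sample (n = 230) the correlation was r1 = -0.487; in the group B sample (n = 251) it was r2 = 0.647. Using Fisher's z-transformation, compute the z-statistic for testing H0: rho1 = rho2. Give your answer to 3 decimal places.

Fisher z-transforms: z1 = atanh(-0.487) = -0.532120, z2 = atanh(0.647) = 0.770121; difference d = -1.302241
Var(d) = 1/227 + 1/248 = 0.0044053 + 0.0040323 = 0.0084376
z = d/√Var(d) = -1.302241 / √0.0084376 = -1.302241 / 0.091856 = -14.177

-14.177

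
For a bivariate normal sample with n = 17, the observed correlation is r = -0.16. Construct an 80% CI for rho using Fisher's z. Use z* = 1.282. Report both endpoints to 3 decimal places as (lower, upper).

(-0.465, 0.179)

z_r = atanh(-0.16) = -0.161387;  SE = 1/√(n−3) = 1/√14 = 0.267261
z-limits: -0.161387 ± 1.282·0.267261 = -0.161387 ± 0.342629 = [-0.504016, 0.181242]
ρ-limits: (tanh -0.504016, tanh 0.181242) = (-0.465, 0.179)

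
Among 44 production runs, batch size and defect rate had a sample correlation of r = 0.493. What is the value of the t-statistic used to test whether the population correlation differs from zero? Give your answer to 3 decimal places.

3.672

t = r·√(n−2) / √(1−r²) with r = 0.493, n = 44
  = 0.493·√42 / √(1 − 0.243049)
  = 0.493·6.480741 / 0.870029
  = 3.195005 / 0.870029 = 3.672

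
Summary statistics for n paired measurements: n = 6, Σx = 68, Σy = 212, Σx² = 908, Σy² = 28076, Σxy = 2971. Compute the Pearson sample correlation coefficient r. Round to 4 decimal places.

S_xy = nΣxy − ΣxΣy = 6·2971 − 68·212 = 17826 − 14416 = 3410
S_xx = nΣx² − (Σx)² = 6·908 − 68² = 5448 − 4624 = 824
S_yy = nΣy² − (Σy)² = 6·28076 − 212² = 168456 − 44944 = 123512
r = S_xy / √(S_xx·S_yy) = 3410 / √(824·123512) = 3410 / √101773888 = 3410 / 10088.3045 = 0.3380

0.3380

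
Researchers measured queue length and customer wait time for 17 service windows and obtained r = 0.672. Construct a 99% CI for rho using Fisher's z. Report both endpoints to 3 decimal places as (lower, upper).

z_r = atanh(0.672) = 0.814381;  SE = 1/√(n−3) = 1/√14 = 0.267261
z-limits: 0.814381 ± 2.576·0.267261 = 0.814381 ± 0.688464 = [0.125917, 1.502845]
ρ-limits: (tanh 0.125917, tanh 1.502845) = (0.125, 0.906)

(0.125, 0.906)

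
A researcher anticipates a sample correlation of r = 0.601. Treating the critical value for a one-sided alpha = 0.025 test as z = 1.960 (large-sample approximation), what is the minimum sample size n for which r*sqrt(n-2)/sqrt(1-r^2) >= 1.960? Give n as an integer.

Need r·√(n−2)/√(1−r²) ≥ 1.960
√(n−2) ≥ 1.960·√(1−0.361201) / 0.601 = 1.960·0.799249 / 0.601 = 2.6065
n−2 ≥ 6.7938  ⇒  n ≥ 8.7938
Smallest integer n = 9

9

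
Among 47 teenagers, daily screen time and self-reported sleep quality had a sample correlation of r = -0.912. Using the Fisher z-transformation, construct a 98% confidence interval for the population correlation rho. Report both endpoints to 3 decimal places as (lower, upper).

Fisher z: z_r = atanh(r) = ½·ln((1+(-0.912))/(1−(-0.912))) = -1.539284
SE(z) = 1/√(n−3) = 1/√44 = 0.150756
98% ⇒ z* = 2.326; margin = 2.326·0.150756 = 0.350658
CI on z-scale: (-1.889942, -1.188626)
Back-transform: tanh(-1.889942) = -0.955368, tanh(-1.188626) = -0.830152

(-0.955, -0.830)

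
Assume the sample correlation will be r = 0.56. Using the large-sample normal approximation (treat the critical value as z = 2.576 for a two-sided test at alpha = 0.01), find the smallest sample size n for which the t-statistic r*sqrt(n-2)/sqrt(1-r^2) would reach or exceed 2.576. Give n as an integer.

17

Need r·√(n−2)/√(1−r²) ≥ 2.576
√(n−2) ≥ 2.576·√(1−0.3136) / 0.56 = 2.576·0.828493 / 0.56 = 3.8111
n−2 ≥ 14.5245  ⇒  n ≥ 16.5245
Smallest integer n = 17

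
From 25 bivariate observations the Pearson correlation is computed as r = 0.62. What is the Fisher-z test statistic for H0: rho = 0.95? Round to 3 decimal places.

Fisher z: atanh(0.62) = 0.725005, atanh(0.95) = 1.831781
z = (z_r − z_0)·√(n−3) = (0.725005 − 1.831781)·√22 = -1.106776 · 4.690416 = -5.191

-5.191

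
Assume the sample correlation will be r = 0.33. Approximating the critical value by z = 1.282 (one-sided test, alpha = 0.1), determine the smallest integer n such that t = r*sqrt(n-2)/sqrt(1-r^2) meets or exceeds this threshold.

16

r√(n−2)/√(1−r²) ≥ 1.282  ⇔  n−2 ≥ (1.282)²·(1−r²)/r²
(1−r²)/r² = (1−0.1089)/0.1089 = 8.1827
n ≥ 2 + 1.643524·8.1827 = 2 + 13.4485 = 15.4485
⌈15.4485⌉ = 16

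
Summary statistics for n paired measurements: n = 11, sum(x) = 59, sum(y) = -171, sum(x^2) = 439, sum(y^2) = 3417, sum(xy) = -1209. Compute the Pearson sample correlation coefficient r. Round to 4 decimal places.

-0.9570

S_xy = nΣxy − ΣxΣy = 11·(-1209) − 59·(-171) = -13299 − (-10089) = -3210
S_xx = nΣx² − (Σx)² = 11·439 − 59² = 4829 − 3481 = 1348
S_yy = nΣy² − (Σy)² = 11·3417 − (-171)² = 37587 − 29241 = 8346
r = S_xy / √(S_xx·S_yy) = -3210 / √(1348·8346) = -3210 / √11250408 = -3210 / 3354.1628 = -0.9570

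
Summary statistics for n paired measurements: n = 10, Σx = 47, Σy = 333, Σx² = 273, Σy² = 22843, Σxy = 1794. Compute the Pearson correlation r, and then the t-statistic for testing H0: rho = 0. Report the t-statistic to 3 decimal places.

0.865

S_xy = nΣxy − ΣxΣy = 10·1794 − 47·333 = 17940 − 15651 = 2289
S_xx = nΣx² − (Σx)² = 10·273 − 47² = 2730 − 2209 = 521
S_yy = nΣy² − (Σy)² = 10·22843 − 333² = 228430 − 110889 = 117541
r = S_xy / √(S_xx·S_yy) = 2289 / √(521·117541) = 2289 / √61238861 = 2289 / 7825.5262 = 0.2925
t = r·√(n−2)/√(1−r²) = 0.2925·√8 / √(1−0.085556) = 0.827315 / 0.956266 = 0.865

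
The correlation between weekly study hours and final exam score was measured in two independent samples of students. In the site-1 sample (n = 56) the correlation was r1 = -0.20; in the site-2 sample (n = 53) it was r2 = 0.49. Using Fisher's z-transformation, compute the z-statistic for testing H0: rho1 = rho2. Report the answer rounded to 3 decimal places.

z1 = atanh(-0.20) = -0.202733,  z2 = atanh(0.49) = 0.536060
SE = √(1/(n1−3) + 1/(n2−3)) = √(1/53 + 1/50) = √(0.0188679 + 0.0200000) = √0.0388679 = 0.197149
z = (z1 − z2)/SE = (-0.202733 − 0.536060) / 0.197149 = -0.738793 / 0.197149 = -3.747

-3.747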